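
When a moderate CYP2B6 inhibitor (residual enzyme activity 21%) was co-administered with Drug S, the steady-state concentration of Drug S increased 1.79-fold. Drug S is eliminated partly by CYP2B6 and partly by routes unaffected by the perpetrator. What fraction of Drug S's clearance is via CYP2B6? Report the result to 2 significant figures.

Write x for the fraction cleared via CYP2B6. The observed steady-state concentration change means clearance fell to 1/1.79 = 0.5587 of baseline.
Only the CYP2B6 route changed, so 0.5587 = x·0.21 + (1 − x), giving x = 0.56.

0.56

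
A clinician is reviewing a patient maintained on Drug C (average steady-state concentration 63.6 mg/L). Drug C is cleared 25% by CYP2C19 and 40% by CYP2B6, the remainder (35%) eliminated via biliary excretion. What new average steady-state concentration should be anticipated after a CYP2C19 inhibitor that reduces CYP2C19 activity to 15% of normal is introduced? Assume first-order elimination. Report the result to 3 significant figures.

80.8 mg/L

The CYP2C19 pathway (25% of clearance) falls to 0.15× activity: 0.25 × 0.15 = 0.0375.
CYP2B6 (40%) and the residual 35% are unaffected.
CL_new/CL_old = 0.0375 + 0.4 + 0.35 = 0.7875.
New average steady-state concentration = baseline ÷ relative clearance = 63.6 / 0.7875 = 80.8 mg/L.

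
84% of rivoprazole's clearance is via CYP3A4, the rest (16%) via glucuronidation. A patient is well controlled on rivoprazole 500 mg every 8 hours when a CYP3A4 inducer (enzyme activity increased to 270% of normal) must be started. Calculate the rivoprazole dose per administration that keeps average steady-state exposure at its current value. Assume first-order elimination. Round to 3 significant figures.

CYP3A4: 0.84 × 2.7 = 2.268
Other: 0.16 (unchanged)
CL_new/CL_old = 2.268 + 0.16 = 2.428.
Exposure is unchanged when dose changes in proportion to clearance. New dose = 500 mg × 2.428 = 1.21 × 10³ mg.

1.21 × 10³ mg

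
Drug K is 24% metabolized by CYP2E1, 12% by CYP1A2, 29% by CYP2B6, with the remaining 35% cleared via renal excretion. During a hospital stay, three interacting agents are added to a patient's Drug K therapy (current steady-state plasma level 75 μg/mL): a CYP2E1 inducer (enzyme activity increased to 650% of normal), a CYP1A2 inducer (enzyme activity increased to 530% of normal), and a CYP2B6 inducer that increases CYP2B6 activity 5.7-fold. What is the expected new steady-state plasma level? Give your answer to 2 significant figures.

CYP2E1: 0.24 × 6.5 = 1.56
CYP1A2: 0.12 × 5.3 = 0.636
CYP2B6: 0.29 × 5.7 = 1.653
Other: 0.35 (unchanged)
CL_new/CL_old = 1.56 + 0.636 + 1.653 + 0.35 = 4.199.
Steady-state plasma level ∝ 1/CL: new value = 75 / 4.199 = 18 μg/mL.

18 μg/mL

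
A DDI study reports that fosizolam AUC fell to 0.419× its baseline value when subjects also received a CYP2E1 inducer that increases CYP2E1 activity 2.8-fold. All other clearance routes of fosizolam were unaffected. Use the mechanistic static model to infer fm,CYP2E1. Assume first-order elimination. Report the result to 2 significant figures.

Let x = fm,CYP2E1. Because AUC ∝ 1/CL, relative clearance rose to 1/0.419 = 2.387.
Setting x·2.8 + (1 − x) = 2.387 and solving: x = (2.387 − 1)/(2.8 − 1) = 0.77.

0.77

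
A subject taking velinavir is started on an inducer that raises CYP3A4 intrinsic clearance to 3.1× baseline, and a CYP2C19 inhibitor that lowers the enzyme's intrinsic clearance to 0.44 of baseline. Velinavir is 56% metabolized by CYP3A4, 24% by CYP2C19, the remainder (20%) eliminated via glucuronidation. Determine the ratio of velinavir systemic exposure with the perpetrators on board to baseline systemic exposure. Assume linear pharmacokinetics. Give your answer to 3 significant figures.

The CYP3A4 pathway (56% of clearance) rises to 3.1× activity: 0.56 × 3.1 = 1.736.
The CYP2C19 pathway (24% of clearance) falls to 0.44× activity: 0.24 × 0.44 = 0.1056.
The remaining 20% of clearance is unaffected.
New clearance relative to baseline: 1.736 + 0.1056 + 0.2 = 2.0416.
Systemic exposure ∝ 1/CL: fold-change = 1 / 2.0416 = 0.490.

0.490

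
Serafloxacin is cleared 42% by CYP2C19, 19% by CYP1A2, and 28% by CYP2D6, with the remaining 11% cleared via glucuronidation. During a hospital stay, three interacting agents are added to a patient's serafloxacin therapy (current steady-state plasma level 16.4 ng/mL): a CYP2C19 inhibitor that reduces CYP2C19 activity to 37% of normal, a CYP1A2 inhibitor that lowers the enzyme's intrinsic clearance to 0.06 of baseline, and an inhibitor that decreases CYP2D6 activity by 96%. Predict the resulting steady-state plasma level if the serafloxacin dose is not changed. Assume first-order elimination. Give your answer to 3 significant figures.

The CYP2C19 pathway (42% of clearance) is reduced to 0.37× activity: 0.42 × 0.37 = 0.1554.
The CYP1A2 pathway (19% of clearance) falls to 0.06× activity: 0.19 × 0.06 = 0.0114.
The CYP2D6 pathway (28% of clearance) falls to 0.04× activity: 0.28 × 0.04 = 0.0112.
Non-CYP routes (11%) are unchanged.
New clearance relative to baseline: 0.1554 + 0.0114 + 0.0112 + 0.11 = 0.288.
Steady-state plasma level ∝ 1/CL: new value = 16.4 / 0.288 = 56.9 ng/mL.

56.9 ng/mL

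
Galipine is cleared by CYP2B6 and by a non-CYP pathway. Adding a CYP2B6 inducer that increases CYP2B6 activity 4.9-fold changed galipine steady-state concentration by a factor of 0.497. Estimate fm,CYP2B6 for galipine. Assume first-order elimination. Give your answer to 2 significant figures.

0.26

Let x = fm,CYP2B6. Because steady-state concentration ∝ 1/CL, relative clearance rose to 1/0.497 = 2.012.
Only the CYP2B6 route changed, so 2.012 = x·4.9 + (1 − x), giving x = 0.26.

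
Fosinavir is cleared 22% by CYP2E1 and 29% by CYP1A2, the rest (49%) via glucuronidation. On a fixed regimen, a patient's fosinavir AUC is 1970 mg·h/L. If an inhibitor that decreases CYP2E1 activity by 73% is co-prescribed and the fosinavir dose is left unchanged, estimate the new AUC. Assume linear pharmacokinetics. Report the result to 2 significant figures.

CYP2E1: 0.22 × 0.27 = 0.0594
CYP1A2: 0.29 (unchanged)
Other: 0.49 (unchanged)
CL_new/CL_old = 0.0594 + 0.29 + 0.49 = 0.8394.
With dosing unchanged, AUC scales as 1/CL: 1970 / 0.8394 = 2.3 × 10³ mg·h/L.

2.3 × 10³ mg·h/L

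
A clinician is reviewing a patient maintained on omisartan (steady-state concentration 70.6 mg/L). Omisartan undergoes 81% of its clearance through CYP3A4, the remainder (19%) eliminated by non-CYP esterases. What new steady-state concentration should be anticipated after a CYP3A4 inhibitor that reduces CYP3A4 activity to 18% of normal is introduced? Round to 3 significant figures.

210 mg/L

The CYP3A4 pathway (81% of clearance) is reduced to 0.18× activity: 0.81 × 0.18 = 0.1458.
The remaining 19% of clearance is unaffected.
New clearance relative to baseline: 0.1458 + 0.19 = 0.3358.
New steady-state concentration = baseline ÷ relative clearance = 70.6 / 0.3358 = 210 mg/L.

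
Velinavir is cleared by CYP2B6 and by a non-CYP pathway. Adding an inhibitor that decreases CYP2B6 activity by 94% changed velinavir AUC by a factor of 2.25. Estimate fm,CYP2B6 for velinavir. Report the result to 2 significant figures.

Write x for the fraction cleared via CYP2B6. The observed AUC change means clearance fell to 1/2.25 = 0.4444 of baseline.
Only the CYP2B6 route changed, so 0.4444 = x·0.06 + (1 − x), giving x = 0.59.

0.59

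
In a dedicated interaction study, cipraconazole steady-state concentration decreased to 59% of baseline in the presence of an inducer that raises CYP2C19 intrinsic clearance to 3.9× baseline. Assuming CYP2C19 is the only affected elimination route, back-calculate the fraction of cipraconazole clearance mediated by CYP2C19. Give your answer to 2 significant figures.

CL'/CL = 1 / 0.590 = 1.695
3.9·fm + (1 − fm) = 1.695
fm = (1.695 − 1) / (3.9 − 1) = 0.24

0.24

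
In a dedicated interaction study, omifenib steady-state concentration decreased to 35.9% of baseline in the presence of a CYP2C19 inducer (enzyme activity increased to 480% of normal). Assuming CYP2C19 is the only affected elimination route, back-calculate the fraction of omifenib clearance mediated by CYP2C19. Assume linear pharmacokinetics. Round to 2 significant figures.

0.47

Write x for the fraction cleared via CYP2C19. The observed steady-state concentration change means clearance rose to 1/0.359 = 2.786 of baseline.
Setting x·4.8 + (1 − x) = 2.786 and solving: x = (2.786 − 1)/(4.8 − 1) = 0.47.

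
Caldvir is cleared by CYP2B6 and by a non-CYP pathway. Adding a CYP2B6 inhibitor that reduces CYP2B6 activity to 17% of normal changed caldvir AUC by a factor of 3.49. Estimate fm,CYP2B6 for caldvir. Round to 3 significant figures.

0.860

Let x = fm,CYP2B6. Because AUC ∝ 1/CL, relative clearance fell to 1/3.49 = 0.2865.
Setting x·0.17 + (1 − x) = 0.2865 and solving: x = (0.2865 − 1)/(0.17 − 1) = 0.860.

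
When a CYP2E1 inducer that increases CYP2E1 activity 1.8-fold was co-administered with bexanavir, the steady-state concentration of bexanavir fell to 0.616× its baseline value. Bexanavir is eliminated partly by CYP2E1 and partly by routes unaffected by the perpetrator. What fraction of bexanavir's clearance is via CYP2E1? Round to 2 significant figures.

0.78

Let fm be the CYP2E1 fraction. New clearance relative to baseline = fm × 1.8 + (1 − fm).
Steady-state concentration ratio = 1 / (new CL fraction), so new CL fraction = 1 / 0.616 = 1.623.
fm × 1.8 + 1 − fm = 1.623  ⇒  fm × (1.8 − 1) = 0.6234  ⇒  fm = 0.78.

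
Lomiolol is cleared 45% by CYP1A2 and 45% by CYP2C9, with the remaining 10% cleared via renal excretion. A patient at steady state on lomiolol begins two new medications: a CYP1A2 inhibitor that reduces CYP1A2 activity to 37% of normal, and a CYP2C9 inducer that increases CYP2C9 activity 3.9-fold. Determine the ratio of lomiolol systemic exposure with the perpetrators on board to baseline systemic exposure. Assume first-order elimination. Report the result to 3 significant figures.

0.495

The CYP1A2 pathway (45% of clearance) is reduced to 0.37× activity: 0.45 × 0.37 = 0.1665.
The CYP2C9 pathway (45% of clearance) rises to 3.9× activity: 0.45 × 3.9 = 1.755.
The remaining 10% of clearance is unaffected.
Relative clearance = 0.1665 + 1.755 + 0.1 = 2.0215.
Net systemic exposure ratio = 1 / 2.0215 = 0.495.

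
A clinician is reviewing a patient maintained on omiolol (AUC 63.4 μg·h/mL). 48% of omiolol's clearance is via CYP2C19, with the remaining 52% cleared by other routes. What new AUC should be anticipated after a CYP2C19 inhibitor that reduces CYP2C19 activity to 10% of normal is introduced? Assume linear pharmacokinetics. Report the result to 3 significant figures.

The CYP2C19 pathway (48% of clearance) falls to 0.1× activity: 0.48 × 0.1 = 0.048.
The remaining 52% of clearance is unaffected.
New clearance relative to baseline: 0.048 + 0.52 = 0.568.
New AUC = baseline ÷ relative clearance = 63.4 / 0.568 = 112 μg·h/mL.

112 μg·h/mL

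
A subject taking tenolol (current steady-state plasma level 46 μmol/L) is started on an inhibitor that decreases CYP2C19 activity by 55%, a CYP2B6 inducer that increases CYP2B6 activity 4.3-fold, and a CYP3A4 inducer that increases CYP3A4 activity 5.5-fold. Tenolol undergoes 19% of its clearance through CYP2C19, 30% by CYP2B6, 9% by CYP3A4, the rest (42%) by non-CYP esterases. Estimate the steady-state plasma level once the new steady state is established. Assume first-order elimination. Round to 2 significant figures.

CYP2C19: 0.19 × 0.45 = 0.0855
CYP2B6: 0.3 × 4.3 = 1.29
CYP3A4: 0.09 × 5.5 = 0.495
Other: 0.42 (unchanged)
CL_new/CL_old = 0.0855 + 1.29 + 0.495 + 0.42 = 2.2905.
Dividing the baseline by the relative clearance: 46 / 2.2905 = 20 μmol/L.

20 μmol/L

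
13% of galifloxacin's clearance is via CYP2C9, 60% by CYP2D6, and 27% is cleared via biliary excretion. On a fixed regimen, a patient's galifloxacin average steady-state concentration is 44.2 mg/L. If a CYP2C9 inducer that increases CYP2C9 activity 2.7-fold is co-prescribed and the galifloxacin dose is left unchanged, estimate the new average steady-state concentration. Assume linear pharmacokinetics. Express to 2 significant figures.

The CYP2C9 pathway (13% of clearance) increases to 2.7× activity: 0.13 × 2.7 = 0.351.
CYP2D6 (60%) and the residual 27% are unaffected.
CL_new/CL_old = 0.351 + 0.6 + 0.27 = 1.221.
With dosing unchanged, average steady-state concentration scales as 1/CL: 44.2 / 1.221 = 36 mg/L.

36 mg/L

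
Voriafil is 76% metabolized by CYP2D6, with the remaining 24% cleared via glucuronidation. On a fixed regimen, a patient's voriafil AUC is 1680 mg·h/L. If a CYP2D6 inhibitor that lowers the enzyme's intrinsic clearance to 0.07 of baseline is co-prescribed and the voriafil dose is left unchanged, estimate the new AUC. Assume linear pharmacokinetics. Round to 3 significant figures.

The CYP2D6 pathway (76% of clearance) falls to 0.07× activity: 0.76 × 0.07 = 0.0532.
The remaining 24% of clearance is unaffected.
New clearance relative to baseline: 0.0532 + 0.24 = 0.2932.
With dosing unchanged, AUC scales as 1/CL: 1680 / 0.2932 = 5.73 × 10³ mg·h/L.

5.73 × 10³ mg·h/L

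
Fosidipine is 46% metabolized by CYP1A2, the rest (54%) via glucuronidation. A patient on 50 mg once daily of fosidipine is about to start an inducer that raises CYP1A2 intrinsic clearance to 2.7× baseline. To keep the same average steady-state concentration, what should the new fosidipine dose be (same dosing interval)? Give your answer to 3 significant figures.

89.1 mg

CYP1A2: 0.46 × 2.7 = 1.242
Other: 0.54 (unchanged)
Relative clearance = 1.242 + 0.54 = 1.782.
Css,avg = (dose rate)/CL, so holding Css fixed requires dose ∝ CL: 50 × 1.782 = 89.1 mg.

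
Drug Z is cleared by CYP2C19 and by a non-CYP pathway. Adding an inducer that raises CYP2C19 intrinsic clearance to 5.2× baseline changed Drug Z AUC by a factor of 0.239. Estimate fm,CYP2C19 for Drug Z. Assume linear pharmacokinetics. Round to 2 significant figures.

Write x for the fraction cleared via CYP2C19. The observed AUC change means clearance rose to 1/0.239 = 4.184 of baseline.
Only the CYP2C19 route changed, so 4.184 = x·5.2 + (1 − x), giving x = 0.76.

0.76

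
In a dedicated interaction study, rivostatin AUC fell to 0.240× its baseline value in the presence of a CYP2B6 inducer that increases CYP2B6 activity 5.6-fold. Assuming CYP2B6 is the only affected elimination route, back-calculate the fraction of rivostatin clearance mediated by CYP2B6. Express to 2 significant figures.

Write x for the fraction cleared via CYP2B6. The observed AUC change means clearance rose to 1/0.240 = 4.167 of baseline.
Setting x·5.6 + (1 − x) = 4.167 and solving: x = (4.167 − 1)/(5.6 − 1) = 0.69.

0.69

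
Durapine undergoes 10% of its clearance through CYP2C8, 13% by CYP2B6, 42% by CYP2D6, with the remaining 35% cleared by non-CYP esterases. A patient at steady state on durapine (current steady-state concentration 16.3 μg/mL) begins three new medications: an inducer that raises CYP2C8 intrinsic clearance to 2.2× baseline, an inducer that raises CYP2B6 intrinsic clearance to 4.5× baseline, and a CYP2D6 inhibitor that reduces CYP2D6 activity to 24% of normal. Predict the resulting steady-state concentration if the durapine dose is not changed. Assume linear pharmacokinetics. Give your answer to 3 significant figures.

The CYP2C8 pathway (10% of clearance) increases to 2.2× activity: 0.1 × 2.2 = 0.22.
The CYP2B6 pathway (13% of clearance) rises to 4.5× activity: 0.13 × 4.5 = 0.585.
The CYP2D6 pathway (42% of clearance) falls to 0.24× activity: 0.42 × 0.24 = 0.1008.
Non-CYP routes (35%) are unchanged.
Relative clearance = 0.22 + 0.585 + 0.1008 + 0.35 = 1.2558.
Dividing the baseline by the relative clearance: 16.3 / 1.2558 = 13.0 μg/mL.

13.0 μg/mL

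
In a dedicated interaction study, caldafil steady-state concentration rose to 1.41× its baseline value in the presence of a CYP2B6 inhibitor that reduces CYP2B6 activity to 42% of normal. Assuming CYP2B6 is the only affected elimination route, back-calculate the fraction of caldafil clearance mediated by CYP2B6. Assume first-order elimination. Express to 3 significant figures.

0.501

Call the CYP2B6 fraction fm. After the interaction, CL_new/CL_old = fm × 0.42 + (1 − fm).
Steady-state concentration ratio = 1 / (new CL fraction), so new CL fraction = 1 / 1.41 = 0.7092.
fm × 0.42 + 1 − fm = 0.7092  ⇒  fm × (0.42 − 1) = −0.2908  ⇒  fm = 0.501.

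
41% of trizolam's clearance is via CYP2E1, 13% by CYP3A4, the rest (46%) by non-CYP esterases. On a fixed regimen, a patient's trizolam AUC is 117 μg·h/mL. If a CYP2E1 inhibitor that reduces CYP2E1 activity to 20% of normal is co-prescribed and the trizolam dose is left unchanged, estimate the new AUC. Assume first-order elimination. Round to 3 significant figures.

174 μg·h/mL

The CYP2E1 pathway (41% of clearance) drops to 0.2× activity: 0.41 × 0.2 = 0.082.
CYP3A4 (13%) and the residual 46% are unaffected.
New clearance relative to baseline: 0.082 + 0.13 + 0.46 = 0.672.
AUC ∝ 1/CL, so new value = 117 / 0.672 = 174 μg·h/mL.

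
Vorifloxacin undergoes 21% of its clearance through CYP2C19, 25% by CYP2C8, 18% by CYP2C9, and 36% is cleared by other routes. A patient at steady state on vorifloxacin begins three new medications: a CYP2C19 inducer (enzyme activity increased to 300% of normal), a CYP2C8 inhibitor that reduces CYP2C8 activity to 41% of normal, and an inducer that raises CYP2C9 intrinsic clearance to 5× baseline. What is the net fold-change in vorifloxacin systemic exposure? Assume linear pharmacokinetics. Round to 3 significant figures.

0.502

The CYP2C19 pathway (21% of clearance) increases to 3× activity: 0.21 × 3 = 0.63.
The CYP2C8 pathway (25% of clearance) falls to 0.41× activity: 0.25 × 0.41 = 0.1025.
The CYP2C9 pathway (18% of clearance) rises to 5× activity: 0.18 × 5 = 0.9.
Non-CYP routes (36%) are unchanged.
Relative clearance = 0.63 + 0.1025 + 0.9 + 0.36 = 1.9925.
Net systemic exposure ratio = 1 / 1.9925 = 0.502.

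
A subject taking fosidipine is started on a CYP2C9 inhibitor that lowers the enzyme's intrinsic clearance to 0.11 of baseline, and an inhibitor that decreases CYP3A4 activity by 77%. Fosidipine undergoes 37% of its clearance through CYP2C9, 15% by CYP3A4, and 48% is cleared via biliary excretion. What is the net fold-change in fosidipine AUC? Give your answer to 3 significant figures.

The CYP2C9 pathway (37% of clearance) falls to 0.11× activity: 0.37 × 0.11 = 0.0407.
The CYP3A4 pathway (15% of clearance) is reduced to 0.23× activity: 0.15 × 0.23 = 0.0345.
Non-CYP routes (48%) are unchanged.
CL_new/CL_old = 0.0407 + 0.0345 + 0.48 = 0.5552.
Net AUC ratio = 1 / 0.5552 = 1.80.

1.80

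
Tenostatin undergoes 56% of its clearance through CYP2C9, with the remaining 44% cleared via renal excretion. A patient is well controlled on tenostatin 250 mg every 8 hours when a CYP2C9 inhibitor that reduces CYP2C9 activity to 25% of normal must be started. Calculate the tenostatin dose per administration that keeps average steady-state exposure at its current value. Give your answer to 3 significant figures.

145 mg

CYP2C9: 0.56 × 0.25 = 0.14
Other: 0.44 (unchanged)
CL_new/CL_old = 0.14 + 0.44 = 0.58.
Exposure is unchanged when dose changes in proportion to clearance. New dose = 250 mg × 0.58 = 145 mg.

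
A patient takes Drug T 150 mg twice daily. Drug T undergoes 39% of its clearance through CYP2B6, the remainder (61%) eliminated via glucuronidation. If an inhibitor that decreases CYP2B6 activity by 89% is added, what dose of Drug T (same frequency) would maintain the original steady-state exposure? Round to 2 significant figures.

98 mg

The CYP2B6 pathway (39% of clearance) is reduced to 0.11× activity: 0.39 × 0.11 = 0.0429.
Non-CYP routes (61%) are unchanged.
New clearance relative to baseline: 0.0429 + 0.61 = 0.6529.
Css,avg = (dose rate)/CL, so holding Css fixed requires dose ∝ CL: 150 × 0.6529 = 98 mg.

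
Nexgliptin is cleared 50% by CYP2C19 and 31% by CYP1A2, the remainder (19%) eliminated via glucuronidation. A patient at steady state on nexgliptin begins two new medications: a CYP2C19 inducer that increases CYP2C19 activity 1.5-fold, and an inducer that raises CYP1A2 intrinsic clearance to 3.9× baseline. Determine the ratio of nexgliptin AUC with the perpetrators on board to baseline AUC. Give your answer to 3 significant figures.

0.465

The CYP2C19 pathway (50% of clearance) is boosted to 1.5× activity: 0.5 × 1.5 = 0.75.
The CYP1A2 pathway (31% of clearance) is boosted to 3.9× activity: 0.31 × 3.9 = 1.209.
The remaining 19% of clearance is unaffected.
Relative clearance = 0.75 + 1.209 + 0.19 = 2.149.
Net AUC ratio = 1 / 2.149 = 0.465.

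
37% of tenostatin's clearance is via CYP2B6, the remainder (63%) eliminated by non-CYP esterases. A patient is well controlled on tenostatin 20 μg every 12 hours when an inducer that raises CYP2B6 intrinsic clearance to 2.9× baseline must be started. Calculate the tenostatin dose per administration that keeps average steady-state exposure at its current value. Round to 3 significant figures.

34.1 μg

The CYP2B6 pathway (37% of clearance) increases to 2.9× activity: 0.37 × 2.9 = 1.073.
Non-CYP routes (63%) are unchanged.
CL_new/CL_old = 1.073 + 0.63 = 1.703.
Exposure is unchanged when dose changes in proportion to clearance. New dose = 20 μg × 1.703 = 34.1 μg.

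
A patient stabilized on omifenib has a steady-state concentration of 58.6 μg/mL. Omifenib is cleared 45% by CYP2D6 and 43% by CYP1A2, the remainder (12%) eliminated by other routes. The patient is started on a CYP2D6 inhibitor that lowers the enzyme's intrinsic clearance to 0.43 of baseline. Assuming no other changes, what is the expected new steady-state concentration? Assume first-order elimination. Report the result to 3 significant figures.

CYP2D6: 0.45 × 0.43 = 0.1935
CYP1A2: 0.43 (unchanged)
Other: 0.12 (unchanged)
Relative clearance = 0.1935 + 0.43 + 0.12 = 0.7435.
New steady-state concentration = baseline ÷ relative clearance = 58.6 / 0.7435 = 78.8 μg/mL.

78.8 μg/mL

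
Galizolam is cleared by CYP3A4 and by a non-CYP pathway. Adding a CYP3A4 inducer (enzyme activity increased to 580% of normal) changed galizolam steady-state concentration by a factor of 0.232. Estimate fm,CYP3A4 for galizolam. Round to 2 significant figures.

Call the CYP3A4 fraction fm. After the interaction, CL_new/CL_old = fm × 5.8 + (1 − fm).
Steady-state concentration ratio = 1 / (new CL fraction), so new CL fraction = 1 / 0.232 = 4.31.
fm × 5.8 + 1 − fm = 4.31  ⇒  fm × (5.8 − 1) = 3.31  ⇒  fm = 0.69.

0.69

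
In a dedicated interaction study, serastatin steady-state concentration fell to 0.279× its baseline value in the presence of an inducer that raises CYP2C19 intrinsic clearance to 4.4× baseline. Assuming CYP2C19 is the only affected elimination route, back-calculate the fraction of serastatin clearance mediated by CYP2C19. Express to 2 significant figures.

0.76

Write x for the fraction cleared via CYP2C19. The observed steady-state concentration change means clearance rose to 1/0.279 = 3.584 of baseline.
Only the CYP2C19 route changed, so 3.584 = x·4.4 + (1 − x), giving x = 0.76.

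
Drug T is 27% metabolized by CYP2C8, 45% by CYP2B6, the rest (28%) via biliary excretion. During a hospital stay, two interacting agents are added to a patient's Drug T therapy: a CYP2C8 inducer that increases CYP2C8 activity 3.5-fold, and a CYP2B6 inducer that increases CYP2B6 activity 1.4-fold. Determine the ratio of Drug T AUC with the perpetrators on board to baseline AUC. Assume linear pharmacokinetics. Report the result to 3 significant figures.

CYP2C8: 0.27 × 3.5 = 0.945
CYP2B6: 0.45 × 1.4 = 0.63
Other: 0.28 (unchanged)
Relative clearance = 0.945 + 0.63 + 0.28 = 1.855.
Net AUC ratio = 1 / 1.855 = 0.539.

0.539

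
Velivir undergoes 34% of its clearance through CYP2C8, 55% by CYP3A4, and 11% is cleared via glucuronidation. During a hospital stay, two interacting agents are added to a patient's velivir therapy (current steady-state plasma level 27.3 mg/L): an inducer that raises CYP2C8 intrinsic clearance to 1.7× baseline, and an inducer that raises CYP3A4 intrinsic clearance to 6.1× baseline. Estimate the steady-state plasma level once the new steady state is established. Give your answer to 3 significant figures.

CYP2C8: 0.34 × 1.7 = 0.578
CYP3A4: 0.55 × 6.1 = 3.355
Other: 0.11 (unchanged)
Relative clearance = 0.578 + 3.355 + 0.11 = 4.043.
Steady-state plasma level ∝ 1/CL: new value = 27.3 / 4.043 = 6.75 mg/L.

6.75 mg/L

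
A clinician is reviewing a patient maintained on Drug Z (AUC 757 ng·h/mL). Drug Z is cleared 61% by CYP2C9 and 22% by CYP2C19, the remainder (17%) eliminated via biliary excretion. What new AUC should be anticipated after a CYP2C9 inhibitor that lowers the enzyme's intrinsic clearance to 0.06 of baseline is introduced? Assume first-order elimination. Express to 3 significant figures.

The CYP2C9 pathway (61% of clearance) falls to 0.06× activity: 0.61 × 0.06 = 0.0366.
CYP2C19 (22%) and the residual 17% are unaffected.
Relative clearance = 0.0366 + 0.22 + 0.17 = 0.4266.
AUC ∝ 1/CL, so new value = 757 / 0.4266 = 1.77 × 10³ ng·h/mL.

1.77 × 10³ ng·h/mL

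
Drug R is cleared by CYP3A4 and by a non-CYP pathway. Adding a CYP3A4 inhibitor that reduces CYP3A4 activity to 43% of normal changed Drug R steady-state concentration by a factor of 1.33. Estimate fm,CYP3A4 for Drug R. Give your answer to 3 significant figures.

Let x = fm,CYP3A4. Because steady-state concentration ∝ 1/CL, relative clearance fell to 1/1.33 = 0.7519.
Only the CYP3A4 route changed, so 0.7519 = x·0.43 + (1 − x), giving x = 0.435.

0.435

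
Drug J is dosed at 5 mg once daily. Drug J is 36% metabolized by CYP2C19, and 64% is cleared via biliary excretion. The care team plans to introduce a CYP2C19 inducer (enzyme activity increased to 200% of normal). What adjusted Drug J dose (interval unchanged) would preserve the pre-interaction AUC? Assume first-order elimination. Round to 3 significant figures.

6.80 mg

CYP2C19: 0.36 × 2 = 0.72
Other: 0.64 (unchanged)
CL_new/CL_old = 0.72 + 0.64 = 1.36.
To maintain the same steady-state level, dose must scale with clearance: new dose = 5 × 1.36 = 6.80 mg.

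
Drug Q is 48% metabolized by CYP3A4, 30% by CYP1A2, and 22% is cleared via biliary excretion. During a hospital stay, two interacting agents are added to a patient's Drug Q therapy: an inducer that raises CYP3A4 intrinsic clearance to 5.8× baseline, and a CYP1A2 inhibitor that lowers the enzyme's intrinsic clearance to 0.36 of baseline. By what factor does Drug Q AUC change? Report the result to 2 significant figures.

0.32

CYP3A4: 0.48 × 5.8 = 2.784
CYP1A2: 0.3 × 0.36 = 0.108
Other: 0.22 (unchanged)
CL_new/CL_old = 2.784 + 0.108 + 0.22 = 3.112.
Because AUC varies inversely with clearance, the combined effect is 1 / 3.112 = 0.32.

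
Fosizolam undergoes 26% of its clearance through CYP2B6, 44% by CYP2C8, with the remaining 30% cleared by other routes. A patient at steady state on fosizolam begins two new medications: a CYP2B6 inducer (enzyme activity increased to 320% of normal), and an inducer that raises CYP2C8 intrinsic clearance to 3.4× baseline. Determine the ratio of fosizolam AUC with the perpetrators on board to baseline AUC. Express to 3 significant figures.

0.381

CYP2B6: 0.26 × 3.2 = 0.832
CYP2C8: 0.44 × 3.4 = 1.496
Other: 0.3 (unchanged)
New clearance relative to baseline: 0.832 + 1.496 + 0.3 = 2.628.
AUC ∝ 1/CL: fold-change = 1 / 2.628 = 0.381.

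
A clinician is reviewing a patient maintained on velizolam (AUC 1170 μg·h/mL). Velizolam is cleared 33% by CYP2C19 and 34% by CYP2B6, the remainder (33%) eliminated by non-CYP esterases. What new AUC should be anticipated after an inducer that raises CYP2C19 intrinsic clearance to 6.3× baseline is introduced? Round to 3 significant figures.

426 μg·h/mL

The CYP2C19 pathway (33% of clearance) rises to 6.3× activity: 0.33 × 6.3 = 2.079.
CYP2B6 (34%) and the residual 33% are unaffected.
Relative clearance = 2.079 + 0.34 + 0.33 = 2.749.
With dosing unchanged, AUC scales as 1/CL: 1170 / 2.749 = 426 μg·h/mL.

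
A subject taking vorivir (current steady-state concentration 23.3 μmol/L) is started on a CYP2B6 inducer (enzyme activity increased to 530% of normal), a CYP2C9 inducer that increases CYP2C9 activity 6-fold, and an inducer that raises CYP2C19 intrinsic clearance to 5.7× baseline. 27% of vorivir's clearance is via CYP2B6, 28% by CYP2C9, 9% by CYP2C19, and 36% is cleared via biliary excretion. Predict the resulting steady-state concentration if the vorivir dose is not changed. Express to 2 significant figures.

5.8 μmol/L

The CYP2B6 pathway (27% of clearance) rises to 5.3× activity: 0.27 × 5.3 = 1.431.
The CYP2C9 pathway (28% of clearance) is boosted to 6× activity: 0.28 × 6 = 1.68.
The CYP2C19 pathway (9% of clearance) is boosted to 5.7× activity: 0.09 × 5.7 = 0.513.
The remaining 36% of clearance is unaffected.
CL_new/CL_old = 1.431 + 1.68 + 0.513 + 0.36 = 3.984.
New steady-state concentration = 23.3 / 3.984 = 5.8 μmol/L (concentration scales inversely with clearance).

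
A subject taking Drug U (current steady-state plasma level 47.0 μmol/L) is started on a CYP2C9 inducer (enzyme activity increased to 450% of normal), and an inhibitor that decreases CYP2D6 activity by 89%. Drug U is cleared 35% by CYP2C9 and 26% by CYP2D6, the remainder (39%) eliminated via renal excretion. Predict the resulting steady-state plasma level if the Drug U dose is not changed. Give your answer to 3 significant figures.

The CYP2C9 pathway (35% of clearance) rises to 4.5× activity: 0.35 × 4.5 = 1.575.
The CYP2D6 pathway (26% of clearance) drops to 0.11× activity: 0.26 × 0.11 = 0.0286.
The remaining 39% of clearance is unaffected.
CL_new/CL_old = 1.575 + 0.0286 + 0.39 = 1.9936.
New steady-state plasma level = 47.0 / 1.9936 = 23.6 μmol/L (concentration scales inversely with clearance).

23.6 μmol/L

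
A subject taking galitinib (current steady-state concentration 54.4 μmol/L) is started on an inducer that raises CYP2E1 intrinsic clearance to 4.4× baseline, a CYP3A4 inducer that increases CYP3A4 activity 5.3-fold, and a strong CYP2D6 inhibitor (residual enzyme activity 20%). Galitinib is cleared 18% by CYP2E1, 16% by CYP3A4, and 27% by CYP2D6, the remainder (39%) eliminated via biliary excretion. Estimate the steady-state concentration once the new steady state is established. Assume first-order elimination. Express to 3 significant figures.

26.1 μmol/L

CYP2E1: 0.18 × 4.4 = 0.792
CYP3A4: 0.16 × 5.3 = 0.848
CYP2D6: 0.27 × 0.2 = 0.054
Other: 0.39 (unchanged)
New clearance relative to baseline: 0.792 + 0.848 + 0.054 + 0.39 = 2.084.
Dividing the baseline by the relative clearance: 54.4 / 2.084 = 26.1 μmol/L.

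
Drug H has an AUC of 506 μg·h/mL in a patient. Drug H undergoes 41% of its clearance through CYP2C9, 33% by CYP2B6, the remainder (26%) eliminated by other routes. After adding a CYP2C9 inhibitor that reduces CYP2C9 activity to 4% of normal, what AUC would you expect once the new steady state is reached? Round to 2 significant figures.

The CYP2C9 pathway (41% of clearance) is reduced to 0.04× activity: 0.41 × 0.04 = 0.0164.
CYP2B6 (33%) and the residual 26% are unaffected.
Relative clearance = 0.0164 + 0.33 + 0.26 = 0.6064.
With dosing unchanged, AUC scales as 1/CL: 506 / 0.6064 = 8.3 × 10² μg·h/mL.

8.3 × 10² μg·h/mL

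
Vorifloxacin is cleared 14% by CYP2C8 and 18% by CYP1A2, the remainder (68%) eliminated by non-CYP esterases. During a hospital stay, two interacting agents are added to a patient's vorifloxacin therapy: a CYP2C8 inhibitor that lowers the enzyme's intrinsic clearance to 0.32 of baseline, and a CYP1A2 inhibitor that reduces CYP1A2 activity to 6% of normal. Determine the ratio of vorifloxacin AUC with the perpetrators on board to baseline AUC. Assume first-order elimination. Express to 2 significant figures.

1.4

The CYP2C8 pathway (14% of clearance) falls to 0.32× activity: 0.14 × 0.32 = 0.0448.
The CYP1A2 pathway (18% of clearance) is reduced to 0.06× activity: 0.18 × 0.06 = 0.0108.
Non-CYP routes (68%) are unchanged.
New clearance relative to baseline: 0.0448 + 0.0108 + 0.68 = 0.7356.
AUC ∝ 1/CL: fold-change = 1 / 0.7356 = 1.4.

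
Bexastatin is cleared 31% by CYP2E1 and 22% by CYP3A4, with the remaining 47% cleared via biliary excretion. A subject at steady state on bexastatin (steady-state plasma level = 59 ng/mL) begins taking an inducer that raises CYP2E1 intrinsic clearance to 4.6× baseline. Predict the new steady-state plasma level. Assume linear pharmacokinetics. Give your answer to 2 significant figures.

The CYP2E1 pathway (31% of clearance) is boosted to 4.6× activity: 0.31 × 4.6 = 1.426.
CYP3A4 (22%) and the residual 47% are unaffected.
New clearance relative to baseline: 1.426 + 0.22 + 0.47 = 2.116.
With dosing unchanged, steady-state plasma level scales as 1/CL: 59 / 2.116 = 28 ng/mL.

28 ng/mL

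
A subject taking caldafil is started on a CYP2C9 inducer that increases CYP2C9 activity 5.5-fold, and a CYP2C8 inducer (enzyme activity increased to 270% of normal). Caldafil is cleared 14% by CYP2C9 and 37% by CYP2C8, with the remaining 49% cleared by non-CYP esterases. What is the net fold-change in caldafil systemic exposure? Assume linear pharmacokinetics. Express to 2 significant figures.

CYP2C9: 0.14 × 5.5 = 0.77
CYP2C8: 0.37 × 2.7 = 0.999
Other: 0.49 (unchanged)
Relative clearance = 0.77 + 0.999 + 0.49 = 2.259.
Net systemic exposure ratio = 1 / 2.259 = 0.44.

0.44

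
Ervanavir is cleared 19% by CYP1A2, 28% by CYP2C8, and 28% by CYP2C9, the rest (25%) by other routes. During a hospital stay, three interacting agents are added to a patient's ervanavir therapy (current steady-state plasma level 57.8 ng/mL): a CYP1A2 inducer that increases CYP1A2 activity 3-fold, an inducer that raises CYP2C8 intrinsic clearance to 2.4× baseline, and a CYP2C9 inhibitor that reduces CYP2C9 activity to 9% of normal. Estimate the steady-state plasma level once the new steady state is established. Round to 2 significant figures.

The CYP1A2 pathway (19% of clearance) increases to 3× activity: 0.19 × 3 = 0.57.
The CYP2C8 pathway (28% of clearance) increases to 2.4× activity: 0.28 × 2.4 = 0.672.
The CYP2C9 pathway (28% of clearance) drops to 0.09× activity: 0.28 × 0.09 = 0.0252.
Non-CYP routes (25%) are unchanged.
New clearance relative to baseline: 0.57 + 0.672 + 0.0252 + 0.25 = 1.5172.
Dividing the baseline by the relative clearance: 57.8 / 1.5172 = 38 ng/mL.

38 ng/mL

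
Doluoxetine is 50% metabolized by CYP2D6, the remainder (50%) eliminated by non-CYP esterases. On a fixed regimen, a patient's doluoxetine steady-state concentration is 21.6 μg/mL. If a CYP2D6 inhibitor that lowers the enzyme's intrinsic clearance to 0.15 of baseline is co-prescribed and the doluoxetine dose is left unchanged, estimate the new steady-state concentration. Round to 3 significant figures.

The CYP2D6 pathway (50% of clearance) falls to 0.15× activity: 0.5 × 0.15 = 0.075.
Non-CYP routes (50%) are unchanged.
Relative clearance = 0.075 + 0.5 = 0.575.
Steady-state concentration ∝ 1/CL, so new value = 21.6 / 0.575 = 37.6 μg/mL.

37.6 μg/mL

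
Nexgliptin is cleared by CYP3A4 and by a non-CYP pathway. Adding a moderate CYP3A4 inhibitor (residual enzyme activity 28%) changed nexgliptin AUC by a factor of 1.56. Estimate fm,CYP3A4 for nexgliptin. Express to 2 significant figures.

CL'/CL = 1 / 1.56 = 0.641
0.28·fm + (1 − fm) = 0.641
fm = (0.641 − 1) / (0.28 − 1) = 0.50

0.50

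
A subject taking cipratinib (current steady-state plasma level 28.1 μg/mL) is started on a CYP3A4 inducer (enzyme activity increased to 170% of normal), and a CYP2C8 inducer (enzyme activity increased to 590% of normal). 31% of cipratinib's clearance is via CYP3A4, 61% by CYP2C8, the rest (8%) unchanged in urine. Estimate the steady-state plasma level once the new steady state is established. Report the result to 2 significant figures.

6.7 μg/mL

CYP3A4: 0.31 × 1.7 = 0.527
CYP2C8: 0.61 × 5.9 = 3.599
Other: 0.08 (unchanged)
CL_new/CL_old = 0.527 + 3.599 + 0.08 = 4.206.
Dividing the baseline by the relative clearance: 28.1 / 4.206 = 6.7 μg/mL.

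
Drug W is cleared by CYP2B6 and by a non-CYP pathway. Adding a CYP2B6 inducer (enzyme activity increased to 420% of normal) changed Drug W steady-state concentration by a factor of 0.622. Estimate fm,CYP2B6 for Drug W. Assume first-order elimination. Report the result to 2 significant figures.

CL'/CL = 1 / 0.622 = 1.608
4.2·fm + (1 − fm) = 1.608
fm = (1.608 − 1) / (4.2 − 1) = 0.19

0.19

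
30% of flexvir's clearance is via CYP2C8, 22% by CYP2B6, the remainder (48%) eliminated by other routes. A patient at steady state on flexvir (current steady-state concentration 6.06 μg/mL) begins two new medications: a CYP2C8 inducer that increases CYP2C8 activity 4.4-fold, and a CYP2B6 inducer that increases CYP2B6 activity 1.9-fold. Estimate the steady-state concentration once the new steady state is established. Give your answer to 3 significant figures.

2.73 μg/mL

The CYP2C8 pathway (30% of clearance) increases to 4.4× activity: 0.3 × 4.4 = 1.32.
The CYP2B6 pathway (22% of clearance) is boosted to 1.9× activity: 0.22 × 1.9 = 0.418.
The remaining 48% of clearance is unaffected.
New clearance relative to baseline: 1.32 + 0.418 + 0.48 = 2.218.
Dividing the baseline by the relative clearance: 6.06 / 2.218 = 2.73 μg/mL.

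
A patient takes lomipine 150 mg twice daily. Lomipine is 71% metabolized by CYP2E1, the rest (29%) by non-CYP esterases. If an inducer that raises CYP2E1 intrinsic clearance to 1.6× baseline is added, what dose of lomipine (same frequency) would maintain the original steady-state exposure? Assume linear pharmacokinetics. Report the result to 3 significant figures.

CYP2E1: 0.71 × 1.6 = 1.136
Other: 0.29 (unchanged)
Relative clearance = 1.136 + 0.29 = 1.426.
Exposure is unchanged when dose changes in proportion to clearance. New dose = 150 mg × 1.426 = 214 mg.

214 mg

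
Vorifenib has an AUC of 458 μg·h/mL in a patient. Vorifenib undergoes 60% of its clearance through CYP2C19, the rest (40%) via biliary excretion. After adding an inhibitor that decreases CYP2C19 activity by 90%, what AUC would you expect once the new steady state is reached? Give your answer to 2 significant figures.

1.0 × 10³ μg·h/mL

The CYP2C19 pathway (60% of clearance) drops to 0.1× activity: 0.6 × 0.1 = 0.06.
The remaining 40% of clearance is unaffected.
New clearance relative to baseline: 0.06 + 0.4 = 0.46.
New AUC = baseline ÷ relative clearance = 458 / 0.46 = 1.0 × 10³ μg·h/mL.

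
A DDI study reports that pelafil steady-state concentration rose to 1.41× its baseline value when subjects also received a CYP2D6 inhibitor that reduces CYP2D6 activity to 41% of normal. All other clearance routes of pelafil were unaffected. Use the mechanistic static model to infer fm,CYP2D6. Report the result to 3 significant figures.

Let fm be the CYP2D6 fraction. New clearance relative to baseline = fm × 0.41 + (1 − fm).
Steady-state concentration ratio = 1 / (new CL fraction), so new CL fraction = 1 / 1.41 = 0.7092.
fm × 0.41 + 1 − fm = 0.7092  ⇒  fm × (0.41 − 1) = −0.2908  ⇒  fm = 0.493.

0.493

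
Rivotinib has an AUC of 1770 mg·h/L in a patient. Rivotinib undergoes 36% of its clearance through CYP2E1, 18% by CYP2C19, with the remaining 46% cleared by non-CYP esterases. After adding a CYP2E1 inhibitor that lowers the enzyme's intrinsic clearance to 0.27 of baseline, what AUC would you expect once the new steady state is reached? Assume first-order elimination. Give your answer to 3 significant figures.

The CYP2E1 pathway (36% of clearance) falls to 0.27× activity: 0.36 × 0.27 = 0.0972.
CYP2C19 (18%) and the residual 46% are unaffected.
CL_new/CL_old = 0.0972 + 0.18 + 0.46 = 0.7372.
AUC ∝ 1/CL, so new value = 1770 / 0.7372 = 2.40 × 10³ mg·h/L.

2.40 × 10³ mg·h/L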